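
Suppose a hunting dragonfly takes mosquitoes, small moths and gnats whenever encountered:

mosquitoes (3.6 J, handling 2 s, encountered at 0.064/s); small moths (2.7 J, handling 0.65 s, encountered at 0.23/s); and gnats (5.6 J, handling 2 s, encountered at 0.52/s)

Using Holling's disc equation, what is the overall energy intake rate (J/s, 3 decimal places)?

Energy encountered per unit search time: 0.064×3.6 + 0.23×2.7 + 0.52×5.6 = 3.763 J/s.
Handling time per unit search time: 0.064×2 + 0.23×0.65 + 0.52×2 = 1.317.
Rate = 3.763/(1 + 1.317) = 1.624 J/s.

1.624 J/s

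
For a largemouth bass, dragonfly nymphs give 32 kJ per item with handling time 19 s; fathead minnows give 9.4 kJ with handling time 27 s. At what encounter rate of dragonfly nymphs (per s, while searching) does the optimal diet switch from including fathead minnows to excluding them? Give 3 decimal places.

At the threshold, the rate on dragonfly nymphs alone equals the profitability of fathead minnows: λ·32/(1 + λ·19) = 9.4/27 = 0.3481.
Rearranging, λ(32 − 0.3481×19) = 0.3481, so λ = 0.3481/25.39 = 0.01371 per s.

0.014 per s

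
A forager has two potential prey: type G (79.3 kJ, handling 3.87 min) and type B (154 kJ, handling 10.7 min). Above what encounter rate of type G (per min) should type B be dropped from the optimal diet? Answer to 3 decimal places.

At the threshold, the rate on type G alone equals the profitability of type B: λ·79.3/(1 + λ·3.87) = 154/10.7 = 14.39.
Rearranging, λ(79.3 − 14.39×3.87) = 14.39, so λ = 14.39/23.6 = 0.6098 per min.

0.610 per min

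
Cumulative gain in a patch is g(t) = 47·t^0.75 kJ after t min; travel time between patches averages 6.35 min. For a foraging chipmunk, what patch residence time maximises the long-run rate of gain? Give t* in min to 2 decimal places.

19.05 min

Optimal t* satisfies g'(t*) = g(t*)/(T + t*).
g'(t) = 0.75·47·t^-0.25. Setting 0.75·47·t^-0.25 = 47·t^0.75/(6.35+t) gives 0.75(6.35+t) = t, so 0.25·t = 0.75×6.35.
t* = 0.75×6.35/0.25 = 19.05 min.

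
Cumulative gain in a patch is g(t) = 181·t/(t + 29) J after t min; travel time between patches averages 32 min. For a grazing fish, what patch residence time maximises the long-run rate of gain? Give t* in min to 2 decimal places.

30.46 min

Optimal t* satisfies g'(t*) = g(t*)/(T + t*).
g'(t) = 181·29/(t + 29)². Setting 181·29/(t+29)² = 181t/[(t+29)(32+t)] gives 29(32+t) = t(t+29), so t² = 29×32 = 928.
t* = √928 = 30.46 min.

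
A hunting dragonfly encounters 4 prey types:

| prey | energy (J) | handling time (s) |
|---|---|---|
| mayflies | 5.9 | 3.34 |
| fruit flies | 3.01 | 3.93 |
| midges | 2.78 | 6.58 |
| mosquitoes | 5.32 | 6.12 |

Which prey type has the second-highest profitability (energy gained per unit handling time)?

Profitability E/h (J/s): mayflies = 5.9/3.34 = 1.77, fruit flies = 3.01/3.93 = 0.766, midges = 2.78/6.58 = 0.422, mosquitoes = 5.32/6.12 = 0.869.
Ranked: mayflies > mosquitoes > fruit flies > midges.

mosquitoes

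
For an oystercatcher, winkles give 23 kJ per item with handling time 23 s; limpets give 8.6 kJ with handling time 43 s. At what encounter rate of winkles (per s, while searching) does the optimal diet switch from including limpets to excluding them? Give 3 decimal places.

At the threshold, the rate on winkles alone equals the profitability of limpets: λ·23/(1 + λ·23) = 8.6/43 = 0.2.
Rearranging, λ(23 − 0.2×23) = 0.2, so λ = 0.2/18.4 = 0.01087 per s.

0.011 per s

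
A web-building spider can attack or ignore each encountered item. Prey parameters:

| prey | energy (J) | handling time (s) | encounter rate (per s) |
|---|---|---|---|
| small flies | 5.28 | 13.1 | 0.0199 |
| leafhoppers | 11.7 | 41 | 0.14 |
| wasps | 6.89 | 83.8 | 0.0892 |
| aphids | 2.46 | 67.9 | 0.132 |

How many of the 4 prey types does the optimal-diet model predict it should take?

Rank by E/h (J/s): small flies 0.403, leafhoppers 0.285, wasps 0.0822, aphids 0.0362. Include each in turn until the next type's E/h falls below the running intake rate.
Rate on top 1: 0.08334. leafhoppers: 0.285 > 0.08334 → include.
Rate on top 2: 0.249. wasps: 0.0822 < 0.249 → exclude; stop.
Optimal diet: small flies, leafhoppers — 2 of 4 types.

2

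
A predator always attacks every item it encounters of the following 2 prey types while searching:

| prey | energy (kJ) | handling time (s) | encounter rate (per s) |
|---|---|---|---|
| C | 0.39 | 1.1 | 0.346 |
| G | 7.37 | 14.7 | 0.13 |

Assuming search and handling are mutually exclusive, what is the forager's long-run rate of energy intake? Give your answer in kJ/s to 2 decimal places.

R = (0.346×0.39 + 0.13×7.37) / (1 + 0.346×1.1 + 0.13×14.7) = 1.093/3.292 = 0.3321 kJ/s.

0.33 kJ/s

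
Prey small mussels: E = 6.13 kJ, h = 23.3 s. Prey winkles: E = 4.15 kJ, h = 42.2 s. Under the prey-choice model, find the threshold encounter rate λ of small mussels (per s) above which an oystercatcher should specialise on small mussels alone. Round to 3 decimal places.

0.026 per s

At the threshold, the rate on small mussels alone equals the profitability of winkles: λ·6.13/(1 + λ·23.3) = 4.15/42.2 = 0.09834.
Rearranging, λ(6.13 − 0.09834×23.3) = 0.09834, so λ = 0.09834/3.839 = 0.02562 per s.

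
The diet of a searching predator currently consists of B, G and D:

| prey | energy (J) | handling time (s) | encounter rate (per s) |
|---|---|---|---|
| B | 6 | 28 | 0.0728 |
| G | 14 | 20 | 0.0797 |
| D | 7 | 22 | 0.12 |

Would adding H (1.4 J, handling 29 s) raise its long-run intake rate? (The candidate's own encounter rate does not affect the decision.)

Intake rate on the current diet: R = (0.0728×6 + 0.0797×14 + 0.12×7) / (1 + 0.0728×28 + 0.0797×20 + 0.12×22) = 2.393/7.272 = 0.329 J/s.
H: E/h = 1.4/29 = 0.04828 J/s.
0.04828 < 0.329, so adding H would lower the average — exclude it.

No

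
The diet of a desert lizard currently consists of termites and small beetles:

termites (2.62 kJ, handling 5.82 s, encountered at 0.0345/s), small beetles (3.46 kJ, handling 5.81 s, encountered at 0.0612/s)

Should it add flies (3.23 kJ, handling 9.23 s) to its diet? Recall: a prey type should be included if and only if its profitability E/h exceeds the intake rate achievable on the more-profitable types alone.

Intake rate on the current diet: R = (0.0345×2.62 + 0.0612×3.46) / (1 + 0.0345×5.82 + 0.0612×5.81) = 0.3021/1.556 = 0.1941 kJ/s.
flies: E/h = 3.23/9.23 = 0.3499 kJ/s.
Since 0.3499 > R, including flies increases the long-run rate.

Yes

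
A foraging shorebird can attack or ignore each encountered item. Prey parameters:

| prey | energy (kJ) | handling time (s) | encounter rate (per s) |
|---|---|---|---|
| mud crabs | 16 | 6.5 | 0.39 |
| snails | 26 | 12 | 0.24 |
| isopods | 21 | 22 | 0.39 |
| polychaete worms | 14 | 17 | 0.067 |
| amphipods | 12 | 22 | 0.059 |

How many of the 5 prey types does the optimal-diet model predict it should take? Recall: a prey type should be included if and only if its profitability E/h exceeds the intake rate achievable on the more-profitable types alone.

Profitabilities (E/h, kJ/s): mud crabs 2.46, snails 2.17, isopods 0.955, polychaete worms 0.824, amphipods 0.545. Add prey in this order while the next type's profitability exceeds the intake rate on those already taken.
Rate on top 1: 1.765. snails: 2.17 > 1.765 → include.
Rate on top 2: 1.945. isopods: 0.955 < 1.945 → exclude; stop.
Optimal diet: mud crabs, snails — 2 of 5 types.

2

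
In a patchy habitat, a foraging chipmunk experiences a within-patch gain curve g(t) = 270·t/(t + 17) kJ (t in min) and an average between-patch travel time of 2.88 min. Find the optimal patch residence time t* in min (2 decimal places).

Maximise g(t)/(T+t): set derivative to zero → g'(t)(T+t) = g(t).
g'(t) = 270·17/(t + 17)². Setting 270·17/(t+17)² = 270t/[(t+17)(2.88+t)] gives 17(2.88+t) = t(t+17), so t² = 17×2.88 = 48.96.
t* = √48.96 = 6.997 min.

7.00 min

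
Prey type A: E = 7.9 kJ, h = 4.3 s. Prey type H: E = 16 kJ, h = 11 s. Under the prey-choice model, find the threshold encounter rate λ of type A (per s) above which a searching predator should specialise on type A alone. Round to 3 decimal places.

0.884 per s

The zero-one rule: include type H iff E₂/h₂ > λE₁/(1+λh₁). Equality gives the switch point.
λE₁h₂ = E₂ + λE₂h₁ ⇒ λ = E₂/(E₁h₂ − E₂h₁) = 16/(86.9 − 68.8) = 0.884 per s.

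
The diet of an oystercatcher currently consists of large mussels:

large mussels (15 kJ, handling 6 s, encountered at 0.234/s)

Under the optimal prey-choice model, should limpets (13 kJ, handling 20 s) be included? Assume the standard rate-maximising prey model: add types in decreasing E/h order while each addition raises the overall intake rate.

No

Current rate: (0.234×15)/(1 + 0.234×6) = 1.46 kJ/s.
Profitability of limpets: 13/20 = 0.65 kJ/s.
Since 0.65 < R, time spent handling limpets is better spent searching.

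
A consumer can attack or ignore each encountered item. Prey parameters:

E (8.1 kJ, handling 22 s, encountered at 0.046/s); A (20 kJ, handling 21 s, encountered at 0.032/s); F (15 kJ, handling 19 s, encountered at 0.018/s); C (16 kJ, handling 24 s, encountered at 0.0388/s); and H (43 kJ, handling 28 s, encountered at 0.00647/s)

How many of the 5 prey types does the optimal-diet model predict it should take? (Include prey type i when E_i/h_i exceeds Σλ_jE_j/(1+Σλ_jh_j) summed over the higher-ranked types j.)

4

Rank by E/h (kJ/s): H 1.54, A 0.952, F 0.789, C 0.667, E 0.368. Include each in turn until the next type's E/h falls below the running intake rate.
Rate on top 1: 0.2355. A: 0.952 > 0.2355 → include.
Rate on top 2: 0.4955. F: 0.789 > 0.4955 → include.
Rate on top 3: 0.5413. C: 0.667 > 0.5413 → include.
Rate on top 4: 0.5786. E: 0.368 < 0.5786 → exclude; stop.
Optimal diet: H, A, F, C — 4 of 5 types.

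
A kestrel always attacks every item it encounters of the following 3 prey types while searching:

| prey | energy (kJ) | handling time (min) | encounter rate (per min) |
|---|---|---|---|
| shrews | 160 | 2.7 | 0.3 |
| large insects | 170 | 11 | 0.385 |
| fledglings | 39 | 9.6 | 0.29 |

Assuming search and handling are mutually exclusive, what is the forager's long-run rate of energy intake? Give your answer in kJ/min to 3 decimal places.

R = Σλ_iE_i / (1 + Σλ_ih_i)
Numerator: 0.3×160 + 0.385×170 + 0.29×39 = 124.8
Denominator: 1 + 0.3×2.7 + 0.385×11 + 0.29×9.6 = 8.829
R = 124.8/8.829 = 14.13 kJ/min

14.131 kJ/min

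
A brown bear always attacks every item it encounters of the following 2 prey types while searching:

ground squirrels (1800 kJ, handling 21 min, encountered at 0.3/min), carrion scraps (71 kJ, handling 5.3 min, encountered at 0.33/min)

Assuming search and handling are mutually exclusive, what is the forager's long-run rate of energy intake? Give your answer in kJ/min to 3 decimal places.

R = (0.3×1800 + 0.33×71) / (1 + 0.3×21 + 0.33×5.3) = 563.4/9.049 = 62.26 kJ/min.

62.264 kJ/min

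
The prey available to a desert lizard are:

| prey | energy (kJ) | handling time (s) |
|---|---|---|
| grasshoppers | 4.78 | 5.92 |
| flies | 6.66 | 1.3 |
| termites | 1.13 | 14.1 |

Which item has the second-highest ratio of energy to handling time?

grasshoppers

Profitability E/h (kJ/s): grasshoppers = 4.78/5.92 = 0.807, flies = 6.66/1.3 = 5.12, termites = 1.13/14.1 = 0.0801.
Ranked: flies > grasshoppers > termites.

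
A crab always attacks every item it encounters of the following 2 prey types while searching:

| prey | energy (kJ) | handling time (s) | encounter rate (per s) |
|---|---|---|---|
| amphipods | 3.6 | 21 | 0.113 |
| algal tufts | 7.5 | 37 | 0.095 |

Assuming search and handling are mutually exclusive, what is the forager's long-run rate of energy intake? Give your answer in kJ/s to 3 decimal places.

R = (0.113×3.6 + 0.095×7.5) / (1 + 0.113×21 + 0.095×37) = 1.119/6.888 = 0.1625 kJ/s.

0.163 kJ/s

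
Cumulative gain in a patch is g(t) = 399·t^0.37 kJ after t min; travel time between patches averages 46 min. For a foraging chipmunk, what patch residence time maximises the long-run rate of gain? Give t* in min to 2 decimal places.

27.02 min

By the marginal value theorem, leave when the instantaneous gain rate g'(t) equals the habitat-wide average g(t)/(T + t).
g'(t) = 0.37·399·t^-0.63. Setting 0.37·399·t^-0.63 = 399·t^0.37/(46+t) gives 0.37(46+t) = t, so 0.63·t = 0.37×46.
t* = 0.37×46/0.63 = 27.02 min.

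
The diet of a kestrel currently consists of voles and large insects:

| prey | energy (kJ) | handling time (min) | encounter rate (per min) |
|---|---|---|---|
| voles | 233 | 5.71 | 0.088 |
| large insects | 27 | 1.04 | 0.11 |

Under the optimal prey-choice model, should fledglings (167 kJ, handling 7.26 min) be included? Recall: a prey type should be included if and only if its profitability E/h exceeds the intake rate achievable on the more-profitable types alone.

Current rate: (0.088×233 + 0.11×27)/(1 + 0.088×5.71 + 0.11×1.04) = 14.52 kJ/min.
Profitability of fledglings: 167/7.26 = 23 kJ/min.
23 > 14.52, so adding fledglings raises the average — include it.

Yes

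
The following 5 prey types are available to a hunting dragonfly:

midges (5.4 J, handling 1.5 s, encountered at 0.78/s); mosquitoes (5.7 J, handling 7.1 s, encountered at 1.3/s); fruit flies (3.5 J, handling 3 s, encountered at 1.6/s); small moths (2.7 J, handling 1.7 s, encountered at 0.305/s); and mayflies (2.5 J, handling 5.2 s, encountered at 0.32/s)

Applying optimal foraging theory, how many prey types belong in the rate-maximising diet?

1

E/h in descending order: midges 3.6, small moths 1.59, fruit flies 1.17, mosquitoes 0.803, mayflies 0.481 J/s. The optimal diet is the largest prefix of this list for which every included type satisfies E_i/h_i > R on the types above it.
Rate on top 1: 1.941. small moths: 1.59 < 1.941 → exclude; stop.
Optimal diet: midges — 1 of 5 types.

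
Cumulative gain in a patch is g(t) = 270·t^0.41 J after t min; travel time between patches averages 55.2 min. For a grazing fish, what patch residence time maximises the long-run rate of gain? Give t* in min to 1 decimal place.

By the marginal value theorem, leave when the instantaneous gain rate g'(t) equals the habitat-wide average g(t)/(T + t).
g'(t) = 0.41·270·t^-0.59. Setting 0.41·270·t^-0.59 = 270·t^0.41/(55.2+t) gives 0.41(55.2+t) = t, so 0.59·t = 0.41×55.2.
t* = 0.41×55.2/0.59 = 38.36 min.

38.4 min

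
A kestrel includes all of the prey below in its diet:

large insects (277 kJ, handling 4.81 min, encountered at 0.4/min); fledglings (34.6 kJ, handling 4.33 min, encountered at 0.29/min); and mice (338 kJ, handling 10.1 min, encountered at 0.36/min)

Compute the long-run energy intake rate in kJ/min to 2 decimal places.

31.03 kJ/min

R = Σλ_iE_i / (1 + Σλ_ih_i)
Numerator: 0.4×277 + 0.29×34.6 + 0.36×338 = 242.5
Denominator: 1 + 0.4×4.81 + 0.29×4.33 + 0.36×10.1 = 7.816
R = 242.5/7.816 = 31.03 kJ/min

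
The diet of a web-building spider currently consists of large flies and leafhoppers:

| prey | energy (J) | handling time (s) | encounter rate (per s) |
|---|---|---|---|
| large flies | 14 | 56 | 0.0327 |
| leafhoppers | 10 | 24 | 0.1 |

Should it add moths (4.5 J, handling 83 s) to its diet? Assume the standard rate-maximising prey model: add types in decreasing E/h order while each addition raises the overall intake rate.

No

Intake rate on the current diet: R = (0.0327×14 + 0.1×10) / (1 + 0.0327×56 + 0.1×24) = 1.458/5.231 = 0.2787 J/s.
Profitability of moths: 4.5/83 = 0.05422 J/s.
0.05422 < 0.2787, so adding moths would lower the average — exclude it.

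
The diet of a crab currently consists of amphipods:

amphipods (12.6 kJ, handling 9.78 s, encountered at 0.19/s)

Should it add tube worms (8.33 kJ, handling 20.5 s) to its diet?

No

On amphipods alone, R = ΣλE/(1+Σλh) = 2.394/2.858 = 0.8376 kJ/s.
Profitability of tube worms: 8.33/20.5 = 0.4063 kJ/s.
Since 0.4063 < R, time spent handling tube worms is better spent searching.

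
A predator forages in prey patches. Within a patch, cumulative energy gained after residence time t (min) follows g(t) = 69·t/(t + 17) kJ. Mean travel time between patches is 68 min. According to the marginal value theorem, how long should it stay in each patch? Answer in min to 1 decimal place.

34.0 min

Optimal t* satisfies g'(t*) = g(t*)/(T + t*).
g'(t) = 69·17/(t + 17)². Setting 69·17/(t+17)² = 69t/[(t+17)(68+t)] gives 17(68+t) = t(t+17), so t² = 17×68 = 1156.
t* = √1156 = 34 min.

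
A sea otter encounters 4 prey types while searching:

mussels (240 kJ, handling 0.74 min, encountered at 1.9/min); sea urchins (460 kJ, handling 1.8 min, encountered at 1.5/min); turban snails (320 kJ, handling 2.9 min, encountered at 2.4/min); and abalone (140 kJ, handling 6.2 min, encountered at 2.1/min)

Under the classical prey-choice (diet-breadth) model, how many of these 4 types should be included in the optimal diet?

Rank by E/h (kJ/min): mussels 324, sea urchins 256, turban snails 110, abalone 22.6. Include each in turn until the next type's E/h falls below the running intake rate.
Rate on top 1: 189.5. sea urchins: 256 > 189.5 → include.
Rate on top 2: 224.4. turban snails: 110 < 224.4 → exclude; stop.
Optimal diet: mussels, sea urchins — 2 of 4 types.

2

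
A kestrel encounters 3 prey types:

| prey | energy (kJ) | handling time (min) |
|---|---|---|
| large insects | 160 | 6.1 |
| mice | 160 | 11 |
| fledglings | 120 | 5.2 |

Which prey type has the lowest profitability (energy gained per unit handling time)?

mice

In descending order of E/h:
large insects: 160/6.1 = 26.2 kJ/min
fledglings: 120/5.2 = 23.1 kJ/min
mice: 160/11 = 14.5 kJ/min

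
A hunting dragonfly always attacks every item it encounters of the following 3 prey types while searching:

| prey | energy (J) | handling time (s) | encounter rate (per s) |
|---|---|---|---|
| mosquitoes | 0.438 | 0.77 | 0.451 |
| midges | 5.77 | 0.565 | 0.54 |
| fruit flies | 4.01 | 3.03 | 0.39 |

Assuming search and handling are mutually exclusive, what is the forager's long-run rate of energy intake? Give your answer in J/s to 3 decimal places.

R = (0.451×0.438 + 0.54×5.77 + 0.39×4.01) / (1 + 0.451×0.77 + 0.54×0.565 + 0.39×3.03) = 4.877/2.834 = 1.721 J/s.

1.721 J/s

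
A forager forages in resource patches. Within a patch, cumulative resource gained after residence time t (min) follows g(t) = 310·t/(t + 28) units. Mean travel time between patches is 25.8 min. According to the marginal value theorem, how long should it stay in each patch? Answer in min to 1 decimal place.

26.9 min

Maximise g(t)/(T+t): set derivative to zero → g'(t)(T+t) = g(t).
g'(t) = 310·28/(t + 28)². Setting 310·28/(t+28)² = 310t/[(t+28)(25.8+t)] gives 28(25.8+t) = t(t+28), so t² = 28×25.8 = 722.4.
t* = √722.4 = 26.88 min.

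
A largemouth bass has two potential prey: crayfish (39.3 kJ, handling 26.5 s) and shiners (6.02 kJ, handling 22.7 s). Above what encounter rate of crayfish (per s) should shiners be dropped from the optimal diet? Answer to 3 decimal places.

0.008 per s

The zero-one rule: include shiners iff E₂/h₂ > λE₁/(1+λh₁). Equality gives the switch point.
λE₁h₂ = E₂ + λE₂h₁ ⇒ λ = E₂/(E₁h₂ − E₂h₁) = 6.02/(892.1 − 159.5) = 0.008218 per s.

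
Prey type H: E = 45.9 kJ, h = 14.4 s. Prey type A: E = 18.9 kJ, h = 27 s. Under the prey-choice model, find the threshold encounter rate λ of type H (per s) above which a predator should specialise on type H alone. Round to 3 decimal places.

The zero-one rule: include type A iff E₂/h₂ > λE₁/(1+λh₁). Equality gives the switch point.
λE₁h₂ = E₂ + λE₂h₁ ⇒ λ = E₂/(E₁h₂ − E₂h₁) = 18.9/(1239 − 272.2) = 0.01954 per s.

0.020 per s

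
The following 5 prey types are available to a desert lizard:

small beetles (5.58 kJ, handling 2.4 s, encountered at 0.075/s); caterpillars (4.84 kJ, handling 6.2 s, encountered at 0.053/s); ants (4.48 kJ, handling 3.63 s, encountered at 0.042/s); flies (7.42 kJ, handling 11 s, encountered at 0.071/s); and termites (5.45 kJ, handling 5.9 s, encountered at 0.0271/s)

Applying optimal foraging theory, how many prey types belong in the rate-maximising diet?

E/h in descending order: small beetles 2.33, ants 1.23, termites 0.924, caterpillars 0.781, flies 0.675 kJ/s. The optimal diet is the largest prefix of this list for which every included type satisfies E_i/h_i > R on the types above it.
Rate on top 1: 0.3547. ants: 1.23 > 0.3547 → include.
Rate on top 2: 0.4553. termites: 0.924 > 0.4553 → include.
Rate on top 3: 0.5055. caterpillars: 0.781 > 0.5055 → include.
Rate on top 4: 0.5551. flies: 0.675 > 0.5551 → include.
Optimal diet: small beetles, ants, termites, caterpillars, flies — 5 of 5 types.

5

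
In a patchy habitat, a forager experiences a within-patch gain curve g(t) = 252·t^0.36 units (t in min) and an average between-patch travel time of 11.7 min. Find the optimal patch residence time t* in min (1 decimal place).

Optimal t* satisfies g'(t*) = g(t*)/(T + t*).
g'(t) = 0.36·252·t^-0.64. Setting 0.36·252·t^-0.64 = 252·t^0.36/(11.7+t) gives 0.36(11.7+t) = t, so 0.64·t = 0.36×11.7.
t* = 0.36×11.7/0.64 = 6.581 min.

6.6 min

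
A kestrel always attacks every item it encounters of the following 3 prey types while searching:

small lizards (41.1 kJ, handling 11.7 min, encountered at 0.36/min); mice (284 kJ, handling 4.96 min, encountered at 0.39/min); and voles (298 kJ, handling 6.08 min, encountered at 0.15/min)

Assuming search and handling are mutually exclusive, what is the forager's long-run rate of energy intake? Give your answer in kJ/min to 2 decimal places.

R = Σλ_iE_i / (1 + Σλ_ih_i)
Numerator: 0.36×41.1 + 0.39×284 + 0.15×298 = 170.3
Denominator: 1 + 0.36×11.7 + 0.39×4.96 + 0.15×6.08 = 8.058
R = 170.3/8.058 = 21.13 kJ/min

21.13 kJ/min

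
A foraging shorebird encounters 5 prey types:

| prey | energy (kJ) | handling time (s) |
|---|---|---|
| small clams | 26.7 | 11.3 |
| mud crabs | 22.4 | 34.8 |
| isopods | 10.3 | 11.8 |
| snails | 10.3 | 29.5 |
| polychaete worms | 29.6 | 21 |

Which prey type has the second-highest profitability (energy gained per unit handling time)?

Profitability E/h (kJ/s): small clams = 26.7/11.3 = 2.36, mud crabs = 22.4/34.8 = 0.644, isopods = 10.3/11.8 = 0.873, snails = 10.3/29.5 = 0.349, polychaete worms = 29.6/21 = 1.41.
Ranked: small clams > polychaete worms > isopods > mud crabs > snails.

polychaete worms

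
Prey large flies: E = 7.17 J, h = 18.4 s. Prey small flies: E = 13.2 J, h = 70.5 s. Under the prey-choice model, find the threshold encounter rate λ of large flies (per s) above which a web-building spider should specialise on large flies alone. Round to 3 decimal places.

0.050 per s

At the threshold, the rate on large flies alone equals the profitability of small flies: λ·7.17/(1 + λ·18.4) = 13.2/70.5 = 0.1872.
Rearranging, λ(7.17 − 0.1872×18.4) = 0.1872, so λ = 0.1872/3.725 = 0.05027 per s.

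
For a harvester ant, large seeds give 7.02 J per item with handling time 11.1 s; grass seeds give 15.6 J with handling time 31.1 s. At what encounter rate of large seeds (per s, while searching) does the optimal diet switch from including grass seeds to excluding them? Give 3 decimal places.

0.345 per s

Drop grass seeds once their profitability E₂/h₂ falls below the rate achievable on large seeds alone: E₂/h₂ = λE₁/(1 + λh₁).
Solve for λ: λE₁h₂ = E₂(1 + λh₁) → λ(E₁h₂ − E₂h₁) = E₂ → λ = E₂/(E₁h₂ − E₂h₁).
λ = 15.6/(7.02×31.1 − 15.6×11.1) = 15.6/45.16 = 0.3454 per s.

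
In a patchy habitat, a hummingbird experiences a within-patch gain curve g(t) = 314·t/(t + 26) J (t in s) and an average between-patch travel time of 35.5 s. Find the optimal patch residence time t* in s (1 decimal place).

30.4 s

Maximise g(t)/(T+t): set derivative to zero → g'(t)(T+t) = g(t).
g'(t) = 314·26/(t + 26)². Setting 314·26/(t+26)² = 314t/[(t+26)(35.5+t)] gives 26(35.5+t) = t(t+26), so t² = 26×35.5 = 923.
t* = √923 = 30.38 s.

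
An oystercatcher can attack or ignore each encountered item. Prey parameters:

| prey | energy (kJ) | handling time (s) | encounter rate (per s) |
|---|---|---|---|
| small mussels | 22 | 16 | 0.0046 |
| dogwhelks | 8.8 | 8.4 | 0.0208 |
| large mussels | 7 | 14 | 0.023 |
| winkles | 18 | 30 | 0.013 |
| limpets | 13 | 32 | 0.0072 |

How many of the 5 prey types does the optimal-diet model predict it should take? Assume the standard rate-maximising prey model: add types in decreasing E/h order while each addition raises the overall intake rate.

Rank by E/h (kJ/s): small mussels 1.38, dogwhelks 1.05, winkles 0.6, large mussels 0.5, limpets 0.406. Include each in turn until the next type's E/h falls below the running intake rate.
Rate on top 1: 0.09426. dogwhelks: 1.05 > 0.09426 → include.
Rate on top 2: 0.2277. winkles: 0.6 > 0.2277 → include.
Rate on top 3: 0.3163. large mussels: 0.5 > 0.3163 → include.
Rate on top 4: 0.3465. limpets: 0.406 > 0.3465 → include.
Optimal diet: small mussels, dogwhelks, winkles, large mussels, limpets — 5 of 5 types.

5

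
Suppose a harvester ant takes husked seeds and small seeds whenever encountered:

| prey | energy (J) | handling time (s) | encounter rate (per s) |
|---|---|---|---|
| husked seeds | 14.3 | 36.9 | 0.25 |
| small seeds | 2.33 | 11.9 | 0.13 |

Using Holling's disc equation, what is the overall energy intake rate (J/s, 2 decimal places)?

0.33 J/s

R = (0.25×14.3 + 0.13×2.33) / (1 + 0.25×36.9 + 0.13×11.9) = 3.878/11.77 = 0.3294 J/s.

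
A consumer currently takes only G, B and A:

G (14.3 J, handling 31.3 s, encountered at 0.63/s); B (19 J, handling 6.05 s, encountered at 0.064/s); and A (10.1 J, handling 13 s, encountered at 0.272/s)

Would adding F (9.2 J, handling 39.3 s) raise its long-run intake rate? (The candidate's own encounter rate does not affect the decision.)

On G, B and A alone, R = ΣλE/(1+Σλh) = 12.97/24.64 = 0.5264 J/s.
F: E/h = 9.2/39.3 = 0.2341 J/s.
Since 0.2341 < R, time spent handling F is better spent searching.

No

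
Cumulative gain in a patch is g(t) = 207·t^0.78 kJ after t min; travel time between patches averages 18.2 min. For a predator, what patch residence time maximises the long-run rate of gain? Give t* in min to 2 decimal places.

By the marginal value theorem, leave when the instantaneous gain rate g'(t) equals the habitat-wide average g(t)/(T + t).
g'(t) = 0.78·207·t^-0.22. Setting 0.78·207·t^-0.22 = 207·t^0.78/(18.2+t) gives 0.78(18.2+t) = t, so 0.22·t = 0.78×18.2.
t* = 0.78×18.2/0.22 = 64.53 min.

64.53 min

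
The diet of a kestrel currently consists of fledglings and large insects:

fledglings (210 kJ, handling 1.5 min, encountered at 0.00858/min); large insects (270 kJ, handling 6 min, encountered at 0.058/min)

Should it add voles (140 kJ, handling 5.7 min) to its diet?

Yes

On fledglings and large insects alone, R = ΣλE/(1+Σλh) = 17.46/1.361 = 12.83 kJ/min.
Profitability of voles: 140/5.7 = 24.56 kJ/min.
Since 24.56 > R, including voles increases the long-run rate.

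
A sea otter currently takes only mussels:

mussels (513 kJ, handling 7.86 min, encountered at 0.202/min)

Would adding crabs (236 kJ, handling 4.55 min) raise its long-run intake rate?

Yes

On mussels alone, R = ΣλE/(1+Σλh) = 103.6/2.588 = 40.05 kJ/min.
Profitability of crabs: 236/4.55 = 51.87 kJ/min.
Since 51.87 > R, including crabs increases the long-run rate.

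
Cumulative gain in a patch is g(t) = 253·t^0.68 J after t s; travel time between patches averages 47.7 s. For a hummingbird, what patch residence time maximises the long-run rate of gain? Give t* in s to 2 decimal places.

By the marginal value theorem, leave when the instantaneous gain rate g'(t) equals the habitat-wide average g(t)/(T + t).
g'(t) = 0.68·253·t^-0.32. Setting 0.68·253·t^-0.32 = 253·t^0.68/(47.7+t) gives 0.68(47.7+t) = t, so 0.32·t = 0.68×47.7.
t* = 0.68×47.7/0.32 = 101.4 s.

101.36 s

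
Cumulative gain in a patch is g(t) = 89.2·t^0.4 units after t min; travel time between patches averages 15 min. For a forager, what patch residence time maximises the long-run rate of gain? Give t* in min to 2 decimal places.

Optimal t* satisfies g'(t*) = g(t*)/(T + t*).
g'(t) = 0.4·89.2·t^-0.6. Setting 0.4·89.2·t^-0.6 = 89.2·t^0.4/(15+t) gives 0.4(15+t) = t, so 0.60·t = 0.4×15.
t* = 0.4×15/0.60 = 10 min.

10.00 min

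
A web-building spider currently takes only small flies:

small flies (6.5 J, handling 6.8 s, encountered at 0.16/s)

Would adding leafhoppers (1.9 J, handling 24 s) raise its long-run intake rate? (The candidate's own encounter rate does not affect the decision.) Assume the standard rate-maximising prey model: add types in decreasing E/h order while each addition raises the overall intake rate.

No

Current rate: (0.16×6.5)/(1 + 0.16×6.8) = 0.4981 J/s.
leafhoppers: E/h = 1.9/24 = 0.07917 J/s.
0.07917 < 0.4981, so adding leafhoppers would lower the average — exclude it.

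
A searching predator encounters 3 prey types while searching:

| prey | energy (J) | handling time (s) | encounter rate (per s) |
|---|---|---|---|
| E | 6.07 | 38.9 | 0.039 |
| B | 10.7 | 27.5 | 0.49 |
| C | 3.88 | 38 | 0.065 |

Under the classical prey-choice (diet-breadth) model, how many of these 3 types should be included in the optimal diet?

Rank by E/h (J/s): B 0.389, E 0.156, C 0.102. Include each in turn until the next type's E/h falls below the running intake rate.
Rate on top 1: 0.3622. E: 0.156 < 0.3622 → exclude; stop.
Optimal diet: B — 1 of 3 types.

1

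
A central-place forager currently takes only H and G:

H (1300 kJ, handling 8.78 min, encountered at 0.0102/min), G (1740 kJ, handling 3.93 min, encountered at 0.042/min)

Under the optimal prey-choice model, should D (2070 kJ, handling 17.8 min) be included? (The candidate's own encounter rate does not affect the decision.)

Intake rate on the current diet: R = (0.0102×1300 + 0.042×1740) / (1 + 0.0102×8.78 + 0.042×3.93) = 86.34/1.255 = 68.82 kJ/min.
D: E/h = 2070/17.8 = 116.3 kJ/min.
Since 116.3 > R, including D increases the long-run rate.

Yes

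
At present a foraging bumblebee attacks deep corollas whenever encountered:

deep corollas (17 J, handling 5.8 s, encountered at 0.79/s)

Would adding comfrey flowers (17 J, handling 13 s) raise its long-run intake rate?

No

Intake rate on the current diet: R = (0.79×17) / (1 + 0.79×5.8) = 13.43/5.582 = 2.406 J/s.
Profitability of comfrey flowers: 17/13 = 1.308 J/s.
Since 1.308 < R, time spent handling comfrey flowers is better spent searching.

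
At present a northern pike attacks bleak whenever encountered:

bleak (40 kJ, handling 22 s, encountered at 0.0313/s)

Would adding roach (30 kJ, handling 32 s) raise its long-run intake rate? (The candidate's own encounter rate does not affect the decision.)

Yes

On bleak alone, R = ΣλE/(1+Σλh) = 1.252/1.689 = 0.7414 kJ/s.
Profitability of roach: 30/32 = 0.9375 kJ/s.
0.9375 > 0.7414, so adding roach raises the average — include it.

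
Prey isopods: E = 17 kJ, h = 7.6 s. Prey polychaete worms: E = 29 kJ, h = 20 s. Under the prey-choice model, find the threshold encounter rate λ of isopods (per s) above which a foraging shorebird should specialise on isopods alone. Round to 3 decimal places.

Drop polychaete worms once their profitability E₂/h₂ falls below the rate achievable on isopods alone: E₂/h₂ = λE₁/(1 + λh₁).
Solve for λ: λE₁h₂ = E₂(1 + λh₁) → λ(E₁h₂ − E₂h₁) = E₂ → λ = E₂/(E₁h₂ − E₂h₁).
λ = 29/(17×20 − 29×7.6) = 29/119.6 = 0.2425 per s.

0.242 per s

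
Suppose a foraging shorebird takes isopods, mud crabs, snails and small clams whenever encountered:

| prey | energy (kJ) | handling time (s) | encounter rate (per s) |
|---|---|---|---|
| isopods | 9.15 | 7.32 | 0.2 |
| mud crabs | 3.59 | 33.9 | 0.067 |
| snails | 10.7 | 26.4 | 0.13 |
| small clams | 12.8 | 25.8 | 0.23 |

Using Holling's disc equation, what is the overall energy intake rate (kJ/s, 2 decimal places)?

R = Σλ_iE_i / (1 + Σλ_ih_i)
Numerator: 0.2×9.15 + 0.067×3.59 + 0.13×10.7 + 0.23×12.8 = 6.406
Denominator: 1 + 0.2×7.32 + 0.067×33.9 + 0.13×26.4 + 0.23×25.8 = 14.1
R = 6.406/14.1 = 0.4543 kJ/s

0.45 kJ/s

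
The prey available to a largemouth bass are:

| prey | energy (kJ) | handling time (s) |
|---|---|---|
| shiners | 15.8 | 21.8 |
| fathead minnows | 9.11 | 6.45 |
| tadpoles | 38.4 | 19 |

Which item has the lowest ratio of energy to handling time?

Profitability E/h (kJ/s): shiners = 15.8/21.8 = 0.725, fathead minnows = 9.11/6.45 = 1.41, tadpoles = 38.4/19 = 2.02.
Ranked: tadpoles > fathead minnows > shiners.

shiners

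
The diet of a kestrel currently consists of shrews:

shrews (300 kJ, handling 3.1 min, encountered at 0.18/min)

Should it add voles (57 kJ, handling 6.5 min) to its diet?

Current rate: (0.18×300)/(1 + 0.18×3.1) = 34.66 kJ/min.
voles: E/h = 57/6.5 = 8.769 kJ/min.
Since 8.769 < R, time spent handling voles is better spent searching.

No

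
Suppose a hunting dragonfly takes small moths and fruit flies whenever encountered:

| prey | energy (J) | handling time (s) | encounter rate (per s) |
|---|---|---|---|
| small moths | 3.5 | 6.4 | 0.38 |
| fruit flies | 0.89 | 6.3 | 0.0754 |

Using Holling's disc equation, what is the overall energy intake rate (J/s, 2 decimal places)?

R = (0.38×3.5 + 0.0754×0.89) / (1 + 0.38×6.4 + 0.0754×6.3) = 1.397/3.907 = 0.3576 J/s.

0.36 J/s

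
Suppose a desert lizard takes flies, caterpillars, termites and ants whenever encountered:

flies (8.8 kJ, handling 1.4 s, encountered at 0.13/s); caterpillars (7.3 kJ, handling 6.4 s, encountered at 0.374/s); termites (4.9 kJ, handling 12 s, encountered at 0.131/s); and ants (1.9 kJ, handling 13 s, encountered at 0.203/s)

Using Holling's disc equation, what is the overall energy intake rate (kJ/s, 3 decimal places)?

0.630 kJ/s

R = Σλ_iE_i / (1 + Σλ_ih_i)
Numerator: 0.13×8.8 + 0.374×7.3 + 0.131×4.9 + 0.203×1.9 = 4.902
Denominator: 1 + 0.13×1.4 + 0.374×6.4 + 0.131×12 + 0.203×13 = 7.787
R = 4.902/7.787 = 0.6295 kJ/s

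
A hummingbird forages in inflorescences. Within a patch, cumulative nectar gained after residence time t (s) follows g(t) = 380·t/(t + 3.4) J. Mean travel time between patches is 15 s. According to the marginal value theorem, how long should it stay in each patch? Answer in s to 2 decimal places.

By the marginal value theorem, leave when the instantaneous gain rate g'(t) equals the habitat-wide average g(t)/(T + t).
g'(t) = 380·3.4/(t + 3.4)². Setting 380·3.4/(t+3.4)² = 380t/[(t+3.4)(15+t)] gives 3.4(15+t) = t(t+3.4), so t² = 3.4×15 = 51.
t* = √51 = 7.141 s.

7.14 s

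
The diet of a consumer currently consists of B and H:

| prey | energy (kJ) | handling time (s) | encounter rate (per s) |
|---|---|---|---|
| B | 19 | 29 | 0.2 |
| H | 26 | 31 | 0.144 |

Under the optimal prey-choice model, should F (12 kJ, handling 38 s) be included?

Intake rate on the current diet: R = (0.2×19 + 0.144×26) / (1 + 0.2×29 + 0.144×31) = 7.544/11.26 = 0.6697 kJ/s.
Profitability of F: 12/38 = 0.3158 kJ/s.
Since 0.3158 < R, time spent handling F is better spent searching.

No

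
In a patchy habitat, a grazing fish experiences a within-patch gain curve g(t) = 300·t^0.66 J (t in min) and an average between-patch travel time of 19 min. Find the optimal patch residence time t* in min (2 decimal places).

36.88 min

Optimal t* satisfies g'(t*) = g(t*)/(T + t*).
g'(t) = 0.66·300·t^-0.34. Setting 0.66·300·t^-0.34 = 300·t^0.66/(19+t) gives 0.66(19+t) = t, so 0.34·t = 0.66×19.
t* = 0.66×19/0.34 = 36.88 min.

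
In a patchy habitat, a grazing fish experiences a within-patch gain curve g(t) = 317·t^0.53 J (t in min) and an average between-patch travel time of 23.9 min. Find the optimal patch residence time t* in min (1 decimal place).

Optimal t* satisfies g'(t*) = g(t*)/(T + t*).
g'(t) = 0.53·317·t^-0.47. Setting 0.53·317·t^-0.47 = 317·t^0.53/(23.9+t) gives 0.53(23.9+t) = t, so 0.47·t = 0.53×23.9.
t* = 0.53×23.9/0.47 = 26.95 min.

27.0 min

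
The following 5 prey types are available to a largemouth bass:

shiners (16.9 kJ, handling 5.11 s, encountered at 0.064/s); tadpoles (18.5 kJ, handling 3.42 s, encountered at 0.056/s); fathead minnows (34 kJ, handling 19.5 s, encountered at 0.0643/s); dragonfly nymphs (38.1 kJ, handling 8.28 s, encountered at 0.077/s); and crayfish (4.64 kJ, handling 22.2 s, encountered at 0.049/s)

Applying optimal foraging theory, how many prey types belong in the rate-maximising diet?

Profitabilities (E/h, kJ/s): tadpoles 5.41, dragonfly nymphs 4.6, shiners 3.31, fathead minnows 1.74, crayfish 0.209. Add prey in this order while the next type's profitability exceeds the intake rate on those already taken.
Rate on top 1: 0.8695. dragonfly nymphs: 4.6 > 0.8695 → include.
Rate on top 2: 2.17. shiners: 3.31 > 2.17 → include.
Rate on top 3: 2.343. fathead minnows: 1.74 < 2.343 → exclude; stop.
Optimal diet: tadpoles, dragonfly nymphs, shiners — 3 of 5 types.

3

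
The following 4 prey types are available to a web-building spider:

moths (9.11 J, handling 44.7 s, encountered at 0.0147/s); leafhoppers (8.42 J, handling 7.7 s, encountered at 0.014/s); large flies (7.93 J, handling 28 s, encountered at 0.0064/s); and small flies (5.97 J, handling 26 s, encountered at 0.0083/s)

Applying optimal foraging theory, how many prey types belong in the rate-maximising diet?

Profitabilities (E/h, J/s): leafhoppers 1.09, large flies 0.283, small flies 0.23, moths 0.204. Add prey in this order while the next type's profitability exceeds the intake rate on those already taken.
Rate on top 1: 0.1064. large flies: 0.283 > 0.1064 → include.
Rate on top 2: 0.131. small flies: 0.23 > 0.131 → include.
Rate on top 3: 0.1452. moths: 0.204 > 0.1452 → include.
Optimal diet: leafhoppers, large flies, small flies, moths — 4 of 4 types.

4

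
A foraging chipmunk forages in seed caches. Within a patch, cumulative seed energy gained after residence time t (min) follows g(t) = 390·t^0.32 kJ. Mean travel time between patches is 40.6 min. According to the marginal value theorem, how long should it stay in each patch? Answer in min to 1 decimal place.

19.1 min

By the marginal value theorem, leave when the instantaneous gain rate g'(t) equals the habitat-wide average g(t)/(T + t).
g'(t) = 0.32·390·t^-0.68. Setting 0.32·390·t^-0.68 = 390·t^0.32/(40.6+t) gives 0.32(40.6+t) = t, so 0.68·t = 0.32×40.6.
t* = 0.32×40.6/0.68 = 19.11 min.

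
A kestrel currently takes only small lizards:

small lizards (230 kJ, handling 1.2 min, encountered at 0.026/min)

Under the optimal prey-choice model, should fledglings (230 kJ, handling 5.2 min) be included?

Yes

On small lizards alone, R = ΣλE/(1+Σλh) = 5.98/1.031 = 5.799 kJ/min.
Profitability of fledglings: 230/5.2 = 44.23 kJ/min.
44.23 > 5.799, so adding fledglings raises the average — include it.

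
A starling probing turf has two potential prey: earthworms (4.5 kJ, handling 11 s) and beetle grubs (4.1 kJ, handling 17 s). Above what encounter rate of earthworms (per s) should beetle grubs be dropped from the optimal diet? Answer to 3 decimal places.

The zero-one rule: include beetle grubs iff E₂/h₂ > λE₁/(1+λh₁). Equality gives the switch point.
λE₁h₂ = E₂ + λE₂h₁ ⇒ λ = E₂/(E₁h₂ − E₂h₁) = 4.1/(76.5 − 45.1) = 0.1306 per s.

0.131 per s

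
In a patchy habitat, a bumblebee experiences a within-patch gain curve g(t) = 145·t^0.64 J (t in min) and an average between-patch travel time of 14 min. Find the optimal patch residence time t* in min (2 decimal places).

24.89 min

Optimal t* satisfies g'(t*) = g(t*)/(T + t*).
g'(t) = 0.64·145·t^-0.36. Setting 0.64·145·t^-0.36 = 145·t^0.64/(14+t) gives 0.64(14+t) = t, so 0.36·t = 0.64×14.
t* = 0.64×14/0.36 = 24.89 min.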